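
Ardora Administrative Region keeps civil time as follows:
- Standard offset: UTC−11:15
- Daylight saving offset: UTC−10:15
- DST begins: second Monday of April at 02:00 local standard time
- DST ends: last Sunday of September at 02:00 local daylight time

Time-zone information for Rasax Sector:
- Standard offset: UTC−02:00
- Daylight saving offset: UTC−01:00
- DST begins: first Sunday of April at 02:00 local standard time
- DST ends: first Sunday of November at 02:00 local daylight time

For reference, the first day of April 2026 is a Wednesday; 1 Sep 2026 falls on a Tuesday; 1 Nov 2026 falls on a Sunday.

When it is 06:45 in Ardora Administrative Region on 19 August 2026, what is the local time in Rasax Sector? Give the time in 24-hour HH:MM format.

1 April 2026 is a Wednesday, so the first Monday is April 6 and the second is April 13.
1 September 2026 is a Tuesday, so Sundays fall on 6, 13, 20, 27; the last is September 27.
19 August 2026 lies within the daylight-saving period (13 April – 27 September), so Ardora Administrative Region is on daylight time, UTC−10:15.
06:45 Ardora Administrative Region + 10h15m = 17:00 UTC.
1 April 2026 is a Wednesday, so the first Sunday is April 5.
1 November 2026 is a Sunday, so the first Sunday is November 1.
At the standard offset (UTC−02:00), 17:00 UTC − 2h = 15:00 Rasax Sector standard time.
The standard-time date in Rasax Sector, 19 August 2026, lies within the daylight-saving period (5 April – 1 November), so Rasax Sector is on daylight time, UTC−01:00.
17:00 UTC − 1h = 16:00 Rasax Sector.

16:00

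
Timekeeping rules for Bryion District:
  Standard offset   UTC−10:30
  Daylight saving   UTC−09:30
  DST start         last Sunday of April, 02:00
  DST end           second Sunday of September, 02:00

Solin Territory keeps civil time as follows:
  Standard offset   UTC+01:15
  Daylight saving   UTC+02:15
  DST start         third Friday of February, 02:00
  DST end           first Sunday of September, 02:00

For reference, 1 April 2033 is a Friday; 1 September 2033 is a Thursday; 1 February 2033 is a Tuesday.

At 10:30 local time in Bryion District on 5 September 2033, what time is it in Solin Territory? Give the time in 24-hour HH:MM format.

21:15

1 April 2033 is a Friday, so Sundays fall on 3, 10, 17, 24; the last is April 24.
1 September 2033 is a Thursday, so the first Sunday is September 4 and the second is September 11.
5 September 2033 falls between 24 April and 11 September, so daylight saving is in effect and Bryion District is at UTC−09:30.
10:30 Bryion District + 9h30m = 20:00 UTC.
1 February 2033 is a Tuesday, so the first Friday is February 4 and the third is February 18.
1 September 2033 is a Thursday, so the first Sunday is September 4.
At the standard offset (UTC+01:15), 20:00 UTC + 1h15m = 21:15 Solin Territory standard time.
The standard-time date in Solin Territory, 5 September 2033, is outside the daylight-saving period (18 February – 4 September), so Solin Territory is on standard time, UTC+01:15.
20:00 UTC + 1h15m = 21:15 Solin Territory.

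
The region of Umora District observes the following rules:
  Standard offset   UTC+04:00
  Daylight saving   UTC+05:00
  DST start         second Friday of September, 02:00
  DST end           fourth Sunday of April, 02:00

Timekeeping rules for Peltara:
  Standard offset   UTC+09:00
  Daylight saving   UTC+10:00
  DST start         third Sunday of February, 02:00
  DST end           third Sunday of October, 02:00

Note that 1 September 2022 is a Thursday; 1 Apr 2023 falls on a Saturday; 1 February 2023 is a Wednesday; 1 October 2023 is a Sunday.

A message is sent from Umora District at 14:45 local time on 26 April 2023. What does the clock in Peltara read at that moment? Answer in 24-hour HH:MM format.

20:45

1 September 2022 is a Thursday, so the first Friday is September 2 and the second is September 9.
1 April 2023 is a Saturday, so the first Sunday is April 2 and the fourth is April 23.
26 April 2023 is outside the daylight-saving period (9 September 2022 – 23 April 2023), so Umora District is on standard time, UTC+04:00.
14:45 Umora District − 4h = 10:45 UTC.
1 February 2023 is a Wednesday, so the first Sunday is February 5 and the third is February 19.
1 October 2023 is a Sunday, so the first Sunday is October 1 and the third is October 15.
At the standard offset (UTC+09:00), 10:45 UTC + 9h = 19:45 Peltara standard time.
Daylight saving runs 19 February – 15 October; the standard-time date in Peltara, 26 April 2023, is inside that window, so Peltara is at UTC+10:00.
10:45 UTC + 10h = 20:45 Peltara.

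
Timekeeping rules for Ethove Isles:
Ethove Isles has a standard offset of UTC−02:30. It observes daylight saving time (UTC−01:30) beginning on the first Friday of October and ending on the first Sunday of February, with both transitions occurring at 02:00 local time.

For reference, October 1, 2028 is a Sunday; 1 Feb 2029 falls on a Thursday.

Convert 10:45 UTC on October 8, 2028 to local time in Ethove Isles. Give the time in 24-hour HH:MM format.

09:15

1 October 2028 is a Sunday, so the first Friday is October 6.
1 February 2029 is a Thursday, so the first Sunday is February 4.
At the standard offset (UTC−02:30), 10:45 UTC − 2h30m = 08:15 Ethove Isles standard time.
The standard-time date in Ethove Isles, October 8, 2028, falls between 6 October 2028 and 4 February 2029, so daylight saving is in effect and Ethove Isles is at UTC−01:30.
10:45 UTC − 1h30m = 09:15 local.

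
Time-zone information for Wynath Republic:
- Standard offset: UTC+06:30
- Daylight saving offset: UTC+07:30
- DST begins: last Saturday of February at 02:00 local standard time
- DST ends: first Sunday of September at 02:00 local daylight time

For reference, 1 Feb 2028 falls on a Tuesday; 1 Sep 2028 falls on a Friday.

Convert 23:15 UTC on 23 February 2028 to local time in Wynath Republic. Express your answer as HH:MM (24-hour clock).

1 February 2028 is a Tuesday, so Saturdays fall on 5, 12, 19, 26; the last is February 26.
1 September 2028 is a Friday, so the first Sunday is September 3.
At the standard offset (UTC+06:30), 23:15 UTC + 6h30m = 05:45 Wynath Republic standard time (rolling into the next day, 24 February 2028).
The standard-time date in Wynath Republic, 24 February 2028, is outside the daylight-saving period (26 February – 3 September), so Wynath Republic is on standard time, UTC+06:30.
23:15 UTC + 6h30m = 05:45 local (rolling into the next day, 24 February 2028).

05:45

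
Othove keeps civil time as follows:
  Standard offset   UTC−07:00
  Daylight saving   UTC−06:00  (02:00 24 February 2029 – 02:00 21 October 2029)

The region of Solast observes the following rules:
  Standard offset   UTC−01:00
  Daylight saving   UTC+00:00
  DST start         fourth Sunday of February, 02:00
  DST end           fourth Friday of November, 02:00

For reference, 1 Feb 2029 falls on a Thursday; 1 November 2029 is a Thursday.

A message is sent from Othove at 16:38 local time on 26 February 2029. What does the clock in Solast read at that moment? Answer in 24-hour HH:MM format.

22:38

26 February 2029 lies within the daylight-saving period (24 February – 21 October), so Othove is on daylight time, UTC−06:00.
16:38 Othove + 6h = 22:38 UTC.
1 February 2029 is a Thursday, so the first Sunday is February 4 and the fourth is February 25.
1 November 2029 is a Thursday, so the first Friday is November 2 and the fourth is November 23.
At the standard offset (UTC−01:00), 22:38 UTC − 1h = 21:38 Solast standard time.
Daylight saving runs 25 February – 23 November; the standard-time date in Solast, 26 February 2029, is inside that window, so Solast is at UTC+00:00.
22:38 UTC + 0h = 22:38 Solast.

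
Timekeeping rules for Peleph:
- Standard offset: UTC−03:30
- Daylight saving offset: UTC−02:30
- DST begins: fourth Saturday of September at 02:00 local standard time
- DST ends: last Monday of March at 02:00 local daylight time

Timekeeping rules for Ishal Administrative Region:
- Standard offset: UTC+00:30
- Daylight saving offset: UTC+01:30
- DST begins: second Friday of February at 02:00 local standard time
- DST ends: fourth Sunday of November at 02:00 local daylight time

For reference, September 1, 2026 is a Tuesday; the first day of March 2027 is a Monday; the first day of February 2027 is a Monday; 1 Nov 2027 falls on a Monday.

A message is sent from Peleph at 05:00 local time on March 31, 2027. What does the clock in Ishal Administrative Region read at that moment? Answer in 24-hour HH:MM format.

10:00

1 September 2026 is a Tuesday, so the first Saturday is September 5 and the fourth is September 26.
1 March 2027 is a Monday, so Mondays fall on 1, 8, 15, 22, 29; the last is March 29.
March 31, 2027 is outside the daylight-saving period (26 September 2026 – 29 March 2027), so Peleph is on standard time, UTC−03:30.
05:00 Peleph + 3h30m = 08:30 UTC.
1 February 2027 is a Monday, so the first Friday is February 5 and the second is February 12.
1 November 2027 is a Monday, so the first Sunday is November 7 and the fourth is November 28.
At the standard offset (UTC+00:30), 08:30 UTC + 0h30m = 09:00 Ishal Administrative Region standard time.
The standard-time date in Ishal Administrative Region, March 31, 2027, falls between 12 February and 28 November, so daylight saving is in effect and Ishal Administrative Region is at UTC+01:30.
08:30 UTC + 1h30m = 10:00 Ishal Administrative Region.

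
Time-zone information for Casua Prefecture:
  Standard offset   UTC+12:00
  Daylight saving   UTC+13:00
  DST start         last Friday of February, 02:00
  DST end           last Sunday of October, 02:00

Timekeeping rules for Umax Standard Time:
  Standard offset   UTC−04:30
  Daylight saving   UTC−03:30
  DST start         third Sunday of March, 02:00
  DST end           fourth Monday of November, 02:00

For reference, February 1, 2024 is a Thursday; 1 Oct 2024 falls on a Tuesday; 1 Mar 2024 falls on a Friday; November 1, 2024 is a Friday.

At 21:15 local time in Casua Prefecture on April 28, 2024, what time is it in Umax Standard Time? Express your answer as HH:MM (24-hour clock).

1 February 2024 is a Thursday, so Fridays fall on 2, 9, 16, 23; the last is February 23.
1 October 2024 is a Tuesday, so Sundays fall on 6, 13, 20, 27; the last is October 27.
Daylight saving runs 23 February – 27 October; April 28, 2024 is inside that window, so Casua Prefecture is at UTC+13:00.
21:15 Casua Prefecture − 13h = 08:15 UTC.
1 March 2024 is a Friday, so the first Sunday is March 3 and the third is March 17.
1 November 2024 is a Friday, so the first Monday is November 4 and the fourth is November 25.
At the standard offset (UTC−04:30), 08:15 UTC − 4h30m = 03:45 Umax Standard Time standard time.
The standard-time date in Umax Standard Time, April 28, 2024, falls between 17 March and 25 November, so daylight saving is in effect and Umax Standard Time is at UTC−03:30.
08:15 UTC − 3h30m = 04:45 Umax Standard Time.

04:45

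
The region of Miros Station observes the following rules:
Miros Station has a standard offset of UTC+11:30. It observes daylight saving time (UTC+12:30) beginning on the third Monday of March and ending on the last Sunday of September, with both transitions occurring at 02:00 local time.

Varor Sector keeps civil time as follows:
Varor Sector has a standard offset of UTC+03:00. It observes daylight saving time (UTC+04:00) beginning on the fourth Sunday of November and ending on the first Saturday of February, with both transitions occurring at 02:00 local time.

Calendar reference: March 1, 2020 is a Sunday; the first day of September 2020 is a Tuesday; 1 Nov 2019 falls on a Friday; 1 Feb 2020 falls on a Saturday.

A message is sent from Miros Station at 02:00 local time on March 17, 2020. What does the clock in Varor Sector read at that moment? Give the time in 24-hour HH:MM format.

1 March 2020 is a Sunday, so the first Monday is March 2 and the third is March 16.
1 September 2020 is a Tuesday, so Sundays fall on 6, 13, 20, 27; the last is September 27.
March 17, 2020 falls between 16 March and 27 September, so daylight saving is in effect and Miros Station is at UTC+12:30.
02:00 Miros Station − 12h30m = 13:30 UTC (rolling into the previous day, 16 March 2020).
1 November 2019 is a Friday, so the first Sunday is November 3 and the fourth is November 24.
1 February 2020 is a Saturday, so the first Saturday is February 1.
At the standard offset (UTC+03:00), 13:30 UTC + 3h = 16:30 Varor Sector standard time.
The standard-time date in Varor Sector, March 16, 2020, is outside the daylight-saving period (24 November 2019 – 1 February 2020), so Varor Sector is on standard time, UTC+03:00.
13:30 UTC + 3h = 16:30 Varor Sector.

16:30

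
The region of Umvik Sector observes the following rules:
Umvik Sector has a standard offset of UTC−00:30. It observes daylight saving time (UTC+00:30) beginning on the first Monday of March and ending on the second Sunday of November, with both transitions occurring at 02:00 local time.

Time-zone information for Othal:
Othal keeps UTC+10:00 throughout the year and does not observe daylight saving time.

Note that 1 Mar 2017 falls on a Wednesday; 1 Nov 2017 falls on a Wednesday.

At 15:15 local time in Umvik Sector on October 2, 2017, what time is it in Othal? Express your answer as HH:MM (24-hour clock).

1 March 2017 is a Wednesday, so the first Monday is March 6.
1 November 2017 is a Wednesday, so the first Sunday is November 5 and the second is November 12.
Daylight saving runs 6 March – 12 November; October 2, 2017 is inside that window, so Umvik Sector is at UTC+00:30.
15:15 Umvik Sector − 0h30m = 14:45 UTC.
Othal has no daylight saving, so its offset is UTC+10:00 year-round.
14:45 UTC + 10h = 00:45 Othal (rolling into the next day, 3 October 2017).

00:45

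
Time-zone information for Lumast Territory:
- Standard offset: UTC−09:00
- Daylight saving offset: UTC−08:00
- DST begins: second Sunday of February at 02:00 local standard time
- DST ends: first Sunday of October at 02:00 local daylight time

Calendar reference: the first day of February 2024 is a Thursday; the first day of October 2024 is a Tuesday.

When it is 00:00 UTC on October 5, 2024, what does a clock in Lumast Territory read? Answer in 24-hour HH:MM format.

16:00

1 February 2024 is a Thursday, so the first Sunday is February 4 and the second is February 11.
1 October 2024 is a Tuesday, so the first Sunday is October 6.
At the standard offset (UTC−09:00), 00:00 UTC − 9h = 15:00 Lumast Territory standard time (rolling into the previous day, 4 October 2024).
The standard-time date in Lumast Territory, October 4, 2024, falls between 11 February and 6 October, so daylight saving is in effect and Lumast Territory is at UTC−08:00.
00:00 UTC − 8h = 16:00 local (rolling into the previous day, 4 October 2024).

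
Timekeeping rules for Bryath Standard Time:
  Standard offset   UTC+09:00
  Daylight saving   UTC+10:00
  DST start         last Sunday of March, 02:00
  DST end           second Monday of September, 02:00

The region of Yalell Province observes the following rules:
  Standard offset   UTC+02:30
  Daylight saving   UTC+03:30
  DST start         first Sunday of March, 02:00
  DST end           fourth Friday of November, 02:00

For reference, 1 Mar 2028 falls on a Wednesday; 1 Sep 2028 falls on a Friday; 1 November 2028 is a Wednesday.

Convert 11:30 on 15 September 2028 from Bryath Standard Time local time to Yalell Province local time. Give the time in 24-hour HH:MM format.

1 March 2028 is a Wednesday, so Sundays fall on 5, 12, 19, 26; the last is March 26.
1 September 2028 is a Friday, so the first Monday is September 4 and the second is September 11.
15 September 2028 does not fall between 26 March and 11 September, so daylight saving is not in effect and Bryath Standard Time is at UTC+09:00.
11:30 Bryath Standard Time − 9h = 02:30 UTC.
1 March 2028 is a Wednesday, so the first Sunday is March 5.
1 November 2028 is a Wednesday, so the first Friday is November 3 and the fourth is November 24.
At the standard offset (UTC+02:30), 02:30 UTC + 2h30m = 05:00 Yalell Province standard time.
The standard-time date in Yalell Province, 15 September 2028, lies within the daylight-saving period (5 March – 24 November), so Yalell Province is on daylight time, UTC+03:30.
02:30 UTC + 3h30m = 06:00 Yalell Province.

06:00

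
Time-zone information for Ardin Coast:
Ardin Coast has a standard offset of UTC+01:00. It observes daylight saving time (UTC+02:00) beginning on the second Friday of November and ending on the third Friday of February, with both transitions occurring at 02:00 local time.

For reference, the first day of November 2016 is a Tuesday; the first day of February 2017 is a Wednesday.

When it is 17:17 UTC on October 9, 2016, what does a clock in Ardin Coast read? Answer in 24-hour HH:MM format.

18:17

1 November 2016 is a Tuesday, so the first Friday is November 4 and the second is November 11.
1 February 2017 is a Wednesday, so the first Friday is February 3 and the third is February 17.
At the standard offset (UTC+01:00), 17:17 UTC + 1h = 18:17 Ardin Coast standard time.
Daylight saving runs 11 November 2016 – 17 February 2017; the standard-time date in Ardin Coast, October 9, 2016, is outside that window, so Ardin Coast is on standard time at UTC+01:00.
17:17 UTC + 1h = 18:17 local.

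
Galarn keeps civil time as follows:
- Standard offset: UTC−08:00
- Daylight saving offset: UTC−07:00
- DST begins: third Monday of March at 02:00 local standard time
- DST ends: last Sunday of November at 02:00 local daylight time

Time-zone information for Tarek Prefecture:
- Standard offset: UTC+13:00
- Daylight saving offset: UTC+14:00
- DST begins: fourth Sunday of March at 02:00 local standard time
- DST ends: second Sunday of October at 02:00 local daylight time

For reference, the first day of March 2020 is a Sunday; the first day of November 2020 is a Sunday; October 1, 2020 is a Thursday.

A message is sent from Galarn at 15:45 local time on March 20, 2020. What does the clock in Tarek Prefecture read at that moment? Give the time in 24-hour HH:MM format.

1 March 2020 is a Sunday, so the first Monday is March 2 and the third is March 16.
1 November 2020 is a Sunday, so Sundays fall on 1, 8, 15, 22, 29; the last is November 29.
March 20, 2020 falls between 16 March and 29 November, so daylight saving is in effect and Galarn is at UTC−07:00.
15:45 Galarn + 7h = 22:45 UTC.
1 March 2020 is a Sunday, so the first Sunday is March 1 and the fourth is March 22.
1 October 2020 is a Thursday, so the first Sunday is October 4 and the second is October 11.
At the standard offset (UTC+13:00), 22:45 UTC + 13h = 11:45 Tarek Prefecture standard time (rolling into the next day, 21 March 2020).
Daylight saving runs 22 March – 11 October; the standard-time date in Tarek Prefecture, March 21, 2020, is outside that window, so Tarek Prefecture is on standard time at UTC+13:00.
22:45 UTC + 13h = 11:45 Tarek Prefecture (rolling into the next day, 21 March 2020).

11:45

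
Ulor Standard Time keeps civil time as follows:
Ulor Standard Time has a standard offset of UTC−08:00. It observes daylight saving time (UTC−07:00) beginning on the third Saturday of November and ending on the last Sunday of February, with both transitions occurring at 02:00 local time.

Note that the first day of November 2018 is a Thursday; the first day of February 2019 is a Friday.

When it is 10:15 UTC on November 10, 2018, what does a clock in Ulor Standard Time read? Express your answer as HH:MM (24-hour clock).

02:15

1 November 2018 is a Thursday, so the first Saturday is November 3 and the third is November 17.
1 February 2019 is a Friday, so Sundays fall on 3, 10, 17, 24; the last is February 24.
At the standard offset (UTC−08:00), 10:15 UTC − 8h = 02:15 Ulor Standard Time standard time.
The standard-time date in Ulor Standard Time, November 10, 2018, does not fall between 17 November 2018 and 24 February 2019, so daylight saving is not in effect and Ulor Standard Time is at UTC−08:00.
10:15 UTC − 8h = 02:15 local.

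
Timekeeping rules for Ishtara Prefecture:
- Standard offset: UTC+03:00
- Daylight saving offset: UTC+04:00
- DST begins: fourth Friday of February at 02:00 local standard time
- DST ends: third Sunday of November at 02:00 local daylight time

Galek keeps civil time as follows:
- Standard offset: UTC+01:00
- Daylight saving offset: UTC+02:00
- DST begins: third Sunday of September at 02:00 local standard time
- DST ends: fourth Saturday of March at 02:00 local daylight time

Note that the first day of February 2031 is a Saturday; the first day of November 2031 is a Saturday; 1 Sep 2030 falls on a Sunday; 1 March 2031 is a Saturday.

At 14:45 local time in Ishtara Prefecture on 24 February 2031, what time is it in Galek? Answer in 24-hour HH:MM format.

1 February 2031 is a Saturday, so the first Friday is February 7 and the fourth is February 28.
1 November 2031 is a Saturday, so the first Sunday is November 2 and the third is November 16.
24 February 2031 is outside the daylight-saving period (28 February – 16 November), so Ishtara Prefecture is on standard time, UTC+03:00.
14:45 Ishtara Prefecture − 3h = 11:45 UTC.
1 September 2030 is a Sunday, so the first Sunday is September 1 and the third is September 15.
1 March 2031 is a Saturday, so the first Saturday is March 1 and the fourth is March 22.
At the standard offset (UTC+01:00), 11:45 UTC + 1h = 12:45 Galek standard time.
The standard-time date in Galek, 24 February 2031, falls between 15 September 2030 and 22 March 2031, so daylight saving is in effect and Galek is at UTC+02:00.
11:45 UTC + 2h = 13:45 Galek.

13:45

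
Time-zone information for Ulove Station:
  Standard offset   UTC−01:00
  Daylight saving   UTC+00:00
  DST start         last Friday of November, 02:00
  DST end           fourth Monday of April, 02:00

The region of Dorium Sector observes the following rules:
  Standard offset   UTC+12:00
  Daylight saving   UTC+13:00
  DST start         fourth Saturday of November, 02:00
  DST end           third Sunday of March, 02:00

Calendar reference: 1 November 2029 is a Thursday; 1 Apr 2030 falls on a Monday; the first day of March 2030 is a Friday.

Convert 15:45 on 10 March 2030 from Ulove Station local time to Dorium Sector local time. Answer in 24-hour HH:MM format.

1 November 2029 is a Thursday, so Fridays fall on 2, 9, 16, 23, 30; the last is November 30.
1 April 2030 is a Monday, so the first Monday is April 1 and the fourth is April 22.
10 March 2030 lies within the daylight-saving period (30 November 2029 – 22 April 2030), so Ulove Station is on daylight time, UTC+00:00.
15:45 Ulove Station − 0h = 15:45 UTC.
1 November 2029 is a Thursday, so the first Saturday is November 3 and the fourth is November 24.
1 March 2030 is a Friday, so the first Sunday is March 3 and the third is March 17.
At the standard offset (UTC+12:00), 15:45 UTC + 12h = 03:45 Dorium Sector standard time (rolling into the next day, 11 March 2030).
The standard-time date in Dorium Sector, 11 March 2030, falls between 24 November 2029 and 17 March 2030, so daylight saving is in effect and Dorium Sector is at UTC+13:00.
15:45 UTC + 13h = 04:45 Dorium Sector (rolling into the next day, 11 March 2030).

04:45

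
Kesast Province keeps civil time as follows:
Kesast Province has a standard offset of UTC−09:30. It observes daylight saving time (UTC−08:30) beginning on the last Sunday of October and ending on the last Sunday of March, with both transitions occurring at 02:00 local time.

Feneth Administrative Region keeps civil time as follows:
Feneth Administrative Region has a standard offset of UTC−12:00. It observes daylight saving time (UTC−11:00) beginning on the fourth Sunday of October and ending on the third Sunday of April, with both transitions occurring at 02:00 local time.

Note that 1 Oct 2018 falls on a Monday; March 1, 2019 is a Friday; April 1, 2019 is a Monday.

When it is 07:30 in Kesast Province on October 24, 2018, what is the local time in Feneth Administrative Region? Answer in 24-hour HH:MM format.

05:00

1 October 2018 is a Monday, so Sundays fall on 7, 14, 21, 28; the last is October 28.
1 March 2019 is a Friday, so Sundays fall on 3, 10, 17, 24, 31; the last is March 31.
October 24, 2018 is outside the daylight-saving period (28 October 2018 – 31 March 2019), so Kesast Province is on standard time, UTC−09:30.
07:30 Kesast Province + 9h30m = 17:00 UTC.
1 October 2018 is a Monday, so the first Sunday is October 7 and the fourth is October 28.
1 April 2019 is a Monday, so the first Sunday is April 7 and the third is April 21.
At the standard offset (UTC−12:00), 17:00 UTC − 12h = 05:00 Feneth Administrative Region standard time.
The standard-time date in Feneth Administrative Region, October 24, 2018, does not fall between 28 October 2018 and 21 April 2019, so daylight saving is not in effect and Feneth Administrative Region is at UTC−12:00.
17:00 UTC − 12h = 05:00 Feneth Administrative Region.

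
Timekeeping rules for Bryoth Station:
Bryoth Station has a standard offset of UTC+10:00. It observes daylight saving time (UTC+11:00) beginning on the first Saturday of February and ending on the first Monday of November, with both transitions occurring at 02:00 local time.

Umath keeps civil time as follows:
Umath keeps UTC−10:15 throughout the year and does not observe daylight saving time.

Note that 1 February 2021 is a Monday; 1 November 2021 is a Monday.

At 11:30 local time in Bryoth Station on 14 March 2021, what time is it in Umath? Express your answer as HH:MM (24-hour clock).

1 February 2021 is a Monday, so the first Saturday is February 6.
1 November 2021 is a Monday, so the first Monday is November 1.
Daylight saving runs 6 February – 1 November; 14 March 2021 is inside that window, so Bryoth Station is at UTC+11:00.
11:30 Bryoth Station − 11h = 00:30 UTC.
Umath stays on UTC−10:15 all year.
00:30 UTC − 10h15m = 14:15 Umath (rolling into the previous day, 13 March 2021).

14:15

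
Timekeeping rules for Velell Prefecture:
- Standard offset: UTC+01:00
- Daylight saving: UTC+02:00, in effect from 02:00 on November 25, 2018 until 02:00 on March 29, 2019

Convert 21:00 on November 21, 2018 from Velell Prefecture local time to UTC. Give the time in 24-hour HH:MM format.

20:00

November 21, 2018 does not fall between 25 November 2018 and 29 March 2019, so daylight saving is not in effect and Velell Prefecture is at UTC+01:00.
21:00 local − 1h = 20:00 UTC.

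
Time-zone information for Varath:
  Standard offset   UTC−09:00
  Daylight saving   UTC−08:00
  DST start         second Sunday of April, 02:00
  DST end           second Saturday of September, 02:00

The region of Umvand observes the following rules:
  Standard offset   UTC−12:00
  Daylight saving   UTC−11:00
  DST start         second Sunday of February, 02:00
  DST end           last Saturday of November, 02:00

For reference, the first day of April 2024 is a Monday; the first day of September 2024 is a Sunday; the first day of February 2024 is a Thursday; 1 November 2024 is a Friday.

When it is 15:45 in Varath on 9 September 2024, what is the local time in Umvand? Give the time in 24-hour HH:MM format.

12:45

1 April 2024 is a Monday, so the first Sunday is April 7 and the second is April 14.
1 September 2024 is a Sunday, so the first Saturday is September 7 and the second is September 14.
Daylight saving runs 14 April – 14 September; 9 September 2024 is inside that window, so Varath is at UTC−08:00.
15:45 Varath + 8h = 23:45 UTC.
1 February 2024 is a Thursday, so the first Sunday is February 4 and the second is February 11.
1 November 2024 is a Friday, so Saturdays fall on 2, 9, 16, 23, 30; the last is November 30.
At the standard offset (UTC−12:00), 23:45 UTC − 12h = 11:45 Umvand standard time.
The standard-time date in Umvand, 9 September 2024, lies within the daylight-saving period (11 February – 30 November), so Umvand is on daylight time, UTC−11:00.
23:45 UTC − 11h = 12:45 Umvand.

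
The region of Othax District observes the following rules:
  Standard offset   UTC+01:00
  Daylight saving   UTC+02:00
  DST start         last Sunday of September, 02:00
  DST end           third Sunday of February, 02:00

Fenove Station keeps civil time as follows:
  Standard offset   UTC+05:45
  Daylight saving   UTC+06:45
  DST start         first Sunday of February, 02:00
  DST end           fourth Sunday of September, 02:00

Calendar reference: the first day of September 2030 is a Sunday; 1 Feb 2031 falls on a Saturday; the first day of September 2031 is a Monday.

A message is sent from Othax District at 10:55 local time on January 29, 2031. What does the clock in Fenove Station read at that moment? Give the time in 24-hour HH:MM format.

1 September 2030 is a Sunday, so Sundays fall on 1, 8, 15, 22, 29; the last is September 29.
1 February 2031 is a Saturday, so the first Sunday is February 2 and the third is February 16.
January 29, 2031 lies within the daylight-saving period (29 September 2030 – 16 February 2031), so Othax District is on daylight time, UTC+02:00.
10:55 Othax District − 2h = 08:55 UTC.
1 February 2031 is a Saturday, so the first Sunday is February 2.
1 September 2031 is a Monday, so the first Sunday is September 7 and the fourth is September 28.
At the standard offset (UTC+05:45), 08:55 UTC + 5h45m = 14:40 Fenove Station standard time.
The standard-time date in Fenove Station, January 29, 2031, does not fall between 2 February and 28 September, so daylight saving is not in effect and Fenove Station is at UTC+05:45.
08:55 UTC + 5h45m = 14:40 Fenove Station.

14:40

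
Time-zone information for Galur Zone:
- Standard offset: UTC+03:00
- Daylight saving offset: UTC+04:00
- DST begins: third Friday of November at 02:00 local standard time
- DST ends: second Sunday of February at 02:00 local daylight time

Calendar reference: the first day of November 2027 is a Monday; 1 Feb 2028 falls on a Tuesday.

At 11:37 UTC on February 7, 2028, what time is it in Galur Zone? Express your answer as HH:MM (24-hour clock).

1 November 2027 is a Monday, so the first Friday is November 5 and the third is November 19.
1 February 2028 is a Tuesday, so the first Sunday is February 6 and the second is February 13.
At the standard offset (UTC+03:00), 11:37 UTC + 3h = 14:37 Galur Zone standard time.
Daylight saving runs 19 November 2027 – 13 February 2028; the standard-time date in Galur Zone, February 7, 2028, is inside that window, so Galur Zone is at UTC+04:00.
11:37 UTC + 4h = 15:37 local.

15:37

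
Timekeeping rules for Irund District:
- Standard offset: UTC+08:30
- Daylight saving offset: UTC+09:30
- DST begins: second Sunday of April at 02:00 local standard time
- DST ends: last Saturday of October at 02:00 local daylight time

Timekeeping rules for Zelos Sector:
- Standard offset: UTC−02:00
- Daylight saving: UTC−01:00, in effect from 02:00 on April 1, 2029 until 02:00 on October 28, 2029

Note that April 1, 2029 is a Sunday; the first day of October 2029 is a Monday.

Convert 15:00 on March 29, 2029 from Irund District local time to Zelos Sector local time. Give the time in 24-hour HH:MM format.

1 April 2029 is a Sunday, so the first Sunday is April 1 and the second is April 8.
1 October 2029 is a Monday, so Saturdays fall on 6, 13, 20, 27; the last is October 27.
March 29, 2029 does not fall between 8 April and 27 October, so daylight saving is not in effect and Irund District is at UTC+08:30.
15:00 Irund District − 8h30m = 06:30 UTC.
At the standard offset (UTC−02:00), 06:30 UTC − 2h = 04:30 Zelos Sector standard time.
The standard-time date in Zelos Sector, March 29, 2029, is outside the daylight-saving period (1 April – 28 October), so Zelos Sector is on standard time, UTC−02:00.
06:30 UTC − 2h = 04:30 Zelos Sector.

04:30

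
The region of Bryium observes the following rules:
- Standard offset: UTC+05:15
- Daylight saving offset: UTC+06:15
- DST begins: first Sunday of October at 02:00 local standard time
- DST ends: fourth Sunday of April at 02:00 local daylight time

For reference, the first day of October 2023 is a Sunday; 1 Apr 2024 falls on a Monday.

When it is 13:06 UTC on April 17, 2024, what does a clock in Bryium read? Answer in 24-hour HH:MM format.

1 October 2023 is a Sunday, so the first Sunday is October 1.
1 April 2024 is a Monday, so the first Sunday is April 7 and the fourth is April 28.
At the standard offset (UTC+05:15), 13:06 UTC + 5h15m = 18:21 Bryium standard time.
The standard-time date in Bryium, April 17, 2024, falls between 1 October 2023 and 28 April 2024, so daylight saving is in effect and Bryium is at UTC+06:15.
13:06 UTC + 6h15m = 19:21 local.

19:21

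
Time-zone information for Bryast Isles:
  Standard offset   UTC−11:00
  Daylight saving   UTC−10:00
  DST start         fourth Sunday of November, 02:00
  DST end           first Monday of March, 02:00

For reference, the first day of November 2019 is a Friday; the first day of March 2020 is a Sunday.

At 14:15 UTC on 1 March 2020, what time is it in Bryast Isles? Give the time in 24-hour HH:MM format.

04:15

1 November 2019 is a Friday, so the first Sunday is November 3 and the fourth is November 24.
1 March 2020 is a Sunday, so the first Monday is March 2.
At the standard offset (UTC−11:00), 14:15 UTC − 11h = 03:15 Bryast Isles standard time.
The standard-time date in Bryast Isles, 1 March 2020, falls between 24 November 2019 and 2 March 2020, so daylight saving is in effect and Bryast Isles is at UTC−10:00.
14:15 UTC − 10h = 04:15 local.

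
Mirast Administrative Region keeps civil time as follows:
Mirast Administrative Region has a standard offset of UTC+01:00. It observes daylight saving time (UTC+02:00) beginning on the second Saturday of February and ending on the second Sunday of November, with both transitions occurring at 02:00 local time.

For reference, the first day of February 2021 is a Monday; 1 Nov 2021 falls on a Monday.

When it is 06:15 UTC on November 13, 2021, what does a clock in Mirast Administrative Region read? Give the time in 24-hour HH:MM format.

08:15

1 February 2021 is a Monday, so the first Saturday is February 6 and the second is February 13.
1 November 2021 is a Monday, so the first Sunday is November 7 and the second is November 14.
At the standard offset (UTC+01:00), 06:15 UTC + 1h = 07:15 Mirast Administrative Region standard time.
The standard-time date in Mirast Administrative Region, November 13, 2021, falls between 13 February and 14 November, so daylight saving is in effect and Mirast Administrative Region is at UTC+02:00.
06:15 UTC + 2h = 08:15 local.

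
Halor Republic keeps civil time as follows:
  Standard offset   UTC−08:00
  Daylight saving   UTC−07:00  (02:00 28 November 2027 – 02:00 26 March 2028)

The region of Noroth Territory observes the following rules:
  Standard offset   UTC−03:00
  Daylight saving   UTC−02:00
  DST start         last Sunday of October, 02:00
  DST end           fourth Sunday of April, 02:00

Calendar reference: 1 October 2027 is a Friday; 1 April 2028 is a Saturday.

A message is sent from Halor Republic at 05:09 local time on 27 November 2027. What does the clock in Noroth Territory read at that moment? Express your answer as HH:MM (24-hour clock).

27 November 2027 is outside the daylight-saving period (28 November 2027 – 26 March 2028), so Halor Republic is on standard time, UTC−08:00.
05:09 Halor Republic + 8h = 13:09 UTC.
1 October 2027 is a Friday, so Sundays fall on 3, 10, 17, 24, 31; the last is October 31.
1 April 2028 is a Saturday, so the first Sunday is April 2 and the fourth is April 23.
At the standard offset (UTC−03:00), 13:09 UTC − 3h = 10:09 Noroth Territory standard time.
Daylight saving runs 31 October 2027 – 23 April 2028; the standard-time date in Noroth Territory, 27 November 2027, is inside that window, so Noroth Territory is at UTC−02:00.
13:09 UTC − 2h = 11:09 Noroth Territory.

11:09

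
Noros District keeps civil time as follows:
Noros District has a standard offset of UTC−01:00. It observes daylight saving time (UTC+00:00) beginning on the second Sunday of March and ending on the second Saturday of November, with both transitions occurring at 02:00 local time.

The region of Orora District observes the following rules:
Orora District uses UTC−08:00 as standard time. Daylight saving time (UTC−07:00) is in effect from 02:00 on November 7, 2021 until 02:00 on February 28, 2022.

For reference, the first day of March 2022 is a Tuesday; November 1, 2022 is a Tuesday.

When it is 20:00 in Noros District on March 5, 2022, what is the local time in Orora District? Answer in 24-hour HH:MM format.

13:00

1 March 2022 is a Tuesday, so the first Sunday is March 6 and the second is March 13.
1 November 2022 is a Tuesday, so the first Saturday is November 5 and the second is November 12.
March 5, 2022 does not fall between 13 March and 12 November, so daylight saving is not in effect and Noros District is at UTC−01:00.
20:00 Noros District + 1h = 21:00 UTC.
At the standard offset (UTC−08:00), 21:00 UTC − 8h = 13:00 Orora District standard time.
The standard-time date in Orora District, March 5, 2022, does not fall between 7 November 2021 and 28 February 2022, so daylight saving is not in effect and Orora District is at UTC−08:00.
21:00 UTC − 8h = 13:00 Orora District.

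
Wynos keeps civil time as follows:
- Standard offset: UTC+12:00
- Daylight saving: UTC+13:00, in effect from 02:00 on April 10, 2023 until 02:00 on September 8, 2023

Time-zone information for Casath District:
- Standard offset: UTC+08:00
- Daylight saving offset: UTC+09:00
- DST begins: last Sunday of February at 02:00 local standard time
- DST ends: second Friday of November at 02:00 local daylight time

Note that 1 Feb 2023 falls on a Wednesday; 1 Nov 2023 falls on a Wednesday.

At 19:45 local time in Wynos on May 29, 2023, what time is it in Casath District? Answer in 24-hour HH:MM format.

May 29, 2023 falls between 10 April and 8 September, so daylight saving is in effect and Wynos is at UTC+13:00.
19:45 Wynos − 13h = 06:45 UTC.
1 February 2023 is a Wednesday, so Sundays fall on 5, 12, 19, 26; the last is February 26.
1 November 2023 is a Wednesday, so the first Friday is November 3 and the second is November 10.
At the standard offset (UTC+08:00), 06:45 UTC + 8h = 14:45 Casath District standard time.
The standard-time date in Casath District, May 29, 2023, falls between 26 February and 10 November, so daylight saving is in effect and Casath District is at UTC+09:00.
06:45 UTC + 9h = 15:45 Casath District.

15:45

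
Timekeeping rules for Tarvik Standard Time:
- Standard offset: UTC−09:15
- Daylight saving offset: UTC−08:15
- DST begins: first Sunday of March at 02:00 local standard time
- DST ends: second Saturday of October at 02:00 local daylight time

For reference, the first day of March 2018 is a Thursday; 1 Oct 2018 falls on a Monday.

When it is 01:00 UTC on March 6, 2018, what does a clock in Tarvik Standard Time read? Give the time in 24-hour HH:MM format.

1 March 2018 is a Thursday, so the first Sunday is March 4.
1 October 2018 is a Monday, so the first Saturday is October 6 and the second is October 13.
At the standard offset (UTC−09:15), 01:00 UTC − 9h15m = 15:45 Tarvik Standard Time standard time (rolling into the previous day, 5 March 2018).
The standard-time date in Tarvik Standard Time, March 5, 2018, falls between 4 March and 13 October, so daylight saving is in effect and Tarvik Standard Time is at UTC−08:15.
01:00 UTC − 8h15m = 16:45 local (rolling into the previous day, 5 March 2018).

16:45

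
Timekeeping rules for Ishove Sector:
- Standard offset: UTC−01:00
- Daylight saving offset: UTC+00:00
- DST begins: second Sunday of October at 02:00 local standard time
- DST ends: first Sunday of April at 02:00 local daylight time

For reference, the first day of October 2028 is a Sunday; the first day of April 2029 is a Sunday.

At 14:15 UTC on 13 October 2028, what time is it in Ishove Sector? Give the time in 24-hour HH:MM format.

1 October 2028 is a Sunday, so the first Sunday is October 1 and the second is October 8.
1 April 2029 is a Sunday, so the first Sunday is April 1.
At the standard offset (UTC−01:00), 14:15 UTC − 1h = 13:15 Ishove Sector standard time.
The standard-time date in Ishove Sector, 13 October 2028, lies within the daylight-saving period (8 October 2028 – 1 April 2029), so Ishove Sector is on daylight time, UTC+00:00.
14:15 UTC + 0h = 14:15 local.

14:15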